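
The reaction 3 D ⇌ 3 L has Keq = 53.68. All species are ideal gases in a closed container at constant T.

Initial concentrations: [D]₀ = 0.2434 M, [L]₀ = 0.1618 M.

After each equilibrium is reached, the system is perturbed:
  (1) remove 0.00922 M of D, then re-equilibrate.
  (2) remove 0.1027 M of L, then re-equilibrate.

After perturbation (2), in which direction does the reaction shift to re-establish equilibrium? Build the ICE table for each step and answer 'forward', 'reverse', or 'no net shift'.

Direction: forward

Q₀ = 0.2937 vs Keq = 53.68 ⇒ Q<K, forward
Step 1:
                   D          L
  Initial     0.2434     0.1618
  Change     -0.1585     0.1585
  Equil      0.08491     0.3203
  solve Keq expr → x = 0.05283; check Q = 53.68
Then remove 0.00922 M of D.
Step 2:
                   D          L
  Initial    0.07569     0.3203
  Change    0.007288  -0.007288
  Equil      0.08297      0.313
  solve Keq expr → x = -0.002429; check Q = 53.68
Then remove 0.1027 M of L.
Step 3:
                   D          L
  Initial    0.08297     0.2103
  Change    -0.02152    0.02152
  Equil      0.06145     0.2318
  solve Keq expr → x = 0.007173; check Q = 53.68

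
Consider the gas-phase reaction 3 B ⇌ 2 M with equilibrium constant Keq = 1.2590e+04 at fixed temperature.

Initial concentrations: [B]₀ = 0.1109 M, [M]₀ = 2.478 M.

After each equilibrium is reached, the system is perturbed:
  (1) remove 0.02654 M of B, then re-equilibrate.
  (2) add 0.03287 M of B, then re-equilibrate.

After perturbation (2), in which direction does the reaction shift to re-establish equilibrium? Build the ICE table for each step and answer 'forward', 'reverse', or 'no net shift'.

Direction: forward

Q₀ = 4502 vs Keq = 1.2590e+04 ⇒ Q<K, forward
Step 1:
                  B         M
  I          0.1109     2.478
  C        -0.03174   0.02116
  E         0.07916     2.499
  solve Keq expr → x = 0.01058; check Q = 1.2590e+04
Then remove 0.02654 M of B.
Step 2:
                  B         M
  I         0.05262     2.499
  C         0.02617  -0.01745
  E         0.07879     2.482
  solve Keq expr → x = -0.008724; check Q = 1.2590e+04
Then add 0.03287 M of B.
Step 3:
                  B         M
  I          0.1117     2.482
  C        -0.03241   0.02161
  E         0.07925     2.503
  solve Keq expr → x = 0.0108; check Q = 1.2590e+04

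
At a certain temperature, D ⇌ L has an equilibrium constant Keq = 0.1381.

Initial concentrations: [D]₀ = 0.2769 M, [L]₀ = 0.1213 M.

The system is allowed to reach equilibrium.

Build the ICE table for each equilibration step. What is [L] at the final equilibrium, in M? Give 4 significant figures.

Q₀ = 0.4381 vs Keq = 0.1381 ⇒ Q>K, reverse
Step 1:
                   D          L
  I           0.2769     0.1213
  C          0.07298   -0.07298
  E           0.3499    0.04832
  solve Keq expr → x = -0.07298; check Q = 0.1381

[L]_eq = 0.04832 M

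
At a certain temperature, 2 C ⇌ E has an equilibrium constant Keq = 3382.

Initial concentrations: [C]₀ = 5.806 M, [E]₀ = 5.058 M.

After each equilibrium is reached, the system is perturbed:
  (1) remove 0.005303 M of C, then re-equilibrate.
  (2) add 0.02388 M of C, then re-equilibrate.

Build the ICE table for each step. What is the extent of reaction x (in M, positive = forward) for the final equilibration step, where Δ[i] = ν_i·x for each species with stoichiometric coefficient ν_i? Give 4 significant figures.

x = 0.01192 M

Q₀ = 0.15 vs Keq = 3382 ⇒ Q<K, forward
Step 1:
                  C         E
  Initial     5.806     5.058
  Change     -5.758     2.879
  Equil     0.04844     7.937
  solve Keq expr → x = 2.879; check Q = 3382
Then remove 0.005303 M of C.
Step 2:
                  C         E
  Initial   0.04314     7.937
  Change   0.005295 -0.002647
  Equil     0.04844     7.934
  solve Keq expr → x = -0.002647; check Q = 3382
Then add 0.02388 M of C.
Step 3:
                  C         E
  Initial   0.07232     7.934
  Change   -0.02384   0.01192
  Equil     0.04847     7.946
  solve Keq expr → x = 0.01192; check Q = 3382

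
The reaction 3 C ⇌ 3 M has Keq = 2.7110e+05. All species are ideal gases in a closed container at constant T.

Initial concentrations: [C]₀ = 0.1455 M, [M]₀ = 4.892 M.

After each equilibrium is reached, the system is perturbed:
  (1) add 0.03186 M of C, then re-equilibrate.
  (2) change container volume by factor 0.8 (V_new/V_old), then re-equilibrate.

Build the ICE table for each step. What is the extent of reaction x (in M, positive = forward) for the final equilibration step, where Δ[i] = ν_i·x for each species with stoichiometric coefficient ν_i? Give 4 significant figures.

x = 0 M

Q₀ = 3.8008e+04 vs Keq = 2.7110e+05 ⇒ Q<K, forward
Step 1:
                    C           M
  I            0.1455       4.892
  C          -0.06885     0.06885
  E           0.07665       4.961
  solve Keq expr → x = 0.02295; check Q = 2.7110e+05
Then add 0.03186 M of C.
Step 2:
                    C           M
  I            0.1085       4.961
  C          -0.03138     0.03138
  E           0.07713       4.992
  solve Keq expr → x = 0.01046; check Q = 2.7110e+05
Then change container volume by factor 0.8 (V_new/V_old).
Step 3:
                    C           M
  I           0.09642        6.24
  C                 0           0
  E           0.09642        6.24
  solve Keq expr → x = 0; check Q = 2.7110e+05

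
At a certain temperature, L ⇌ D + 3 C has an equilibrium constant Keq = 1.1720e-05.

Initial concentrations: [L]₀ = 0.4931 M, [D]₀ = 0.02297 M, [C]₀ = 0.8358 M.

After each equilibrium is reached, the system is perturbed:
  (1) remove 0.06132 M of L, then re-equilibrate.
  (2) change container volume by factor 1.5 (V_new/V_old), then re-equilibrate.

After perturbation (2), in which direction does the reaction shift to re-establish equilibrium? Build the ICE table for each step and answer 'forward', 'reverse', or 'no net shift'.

Direction: forward

Q₀ = 0.0272 vs Keq = 1.1720e-05 ⇒ Q>K, reverse
Step 1:
                  L         D         C
  I          0.4931   0.02297    0.8358
  C         0.02296  -0.02296  -0.06887
  E          0.5161 1.3408e-05    0.7669
  solve Keq expr → x = -0.02296; check Q = 1.1720e-05
Then remove 0.06132 M of L.
Step 2:
                  L         D         C
  I          0.4547 1.3408e-05    0.7669
  C       1.5929e-06 -1.5929e-06 -4.7787e-06
  E          0.4547 1.1815e-05    0.7669
  solve Keq expr → x = -1.5929e-06; check Q = 1.1720e-05
Then change container volume by factor 1.5 (V_new/V_old).
Step 3:
                  L         D         C
  I          0.3032 7.8766e-06    0.5113
  C       -1.8697e-05 1.8697e-05 5.6090e-05
  E          0.3031 2.6573e-05    0.5113
  solve Keq expr → x = 1.8697e-05; check Q = 1.1720e-05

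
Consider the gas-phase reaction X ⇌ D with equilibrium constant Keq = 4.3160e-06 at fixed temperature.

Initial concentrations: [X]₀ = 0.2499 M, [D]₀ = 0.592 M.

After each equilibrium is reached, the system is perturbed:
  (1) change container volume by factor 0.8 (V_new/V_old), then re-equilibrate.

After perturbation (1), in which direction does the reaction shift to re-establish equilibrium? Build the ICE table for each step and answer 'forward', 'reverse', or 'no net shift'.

Direction: no net shift

Q₀ = 2.369 vs Keq = 4.3160e-06 ⇒ Q>K, reverse
Step 1:
                    X           D
  I            0.2499       0.592
  C             0.592      -0.592
  E            0.8419  3.6336e-06
  solve Keq expr → x = -0.592; check Q = 4.3160e-06
Then change container volume by factor 0.8 (V_new/V_old).
Step 2:
                    X           D
  I             1.052  4.5420e-06
  C                 0           0
  E             1.052  4.5420e-06
  solve Keq expr → x = 0; check Q = 4.3160e-06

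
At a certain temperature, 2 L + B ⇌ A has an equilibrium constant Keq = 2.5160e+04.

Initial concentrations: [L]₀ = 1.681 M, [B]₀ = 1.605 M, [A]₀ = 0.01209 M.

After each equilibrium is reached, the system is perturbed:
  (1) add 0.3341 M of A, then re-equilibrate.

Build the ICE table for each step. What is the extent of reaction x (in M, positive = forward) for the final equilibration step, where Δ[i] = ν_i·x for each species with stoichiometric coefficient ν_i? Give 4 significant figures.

x = -5.9563e-04 M

Q₀ = 0.002666 vs Keq = 2.5160e+04 ⇒ Q<K, forward
Step 1:
                    L           B           A
  I             1.681       1.605     0.01209
  C            -1.674     -0.8372      0.8372
  E           0.00663      0.7678      0.8493
  solve Keq expr → x = 0.8372; check Q = 2.5160e+04
Then add 0.3341 M of A.
Step 2:
                    L           B           A
  I           0.00663      0.7678       1.183
  C          0.001191  5.9563e-04 -5.9563e-04
  E          0.007822      0.7684       1.183
  solve Keq expr → x = -5.9563e-04; check Q = 2.5160e+04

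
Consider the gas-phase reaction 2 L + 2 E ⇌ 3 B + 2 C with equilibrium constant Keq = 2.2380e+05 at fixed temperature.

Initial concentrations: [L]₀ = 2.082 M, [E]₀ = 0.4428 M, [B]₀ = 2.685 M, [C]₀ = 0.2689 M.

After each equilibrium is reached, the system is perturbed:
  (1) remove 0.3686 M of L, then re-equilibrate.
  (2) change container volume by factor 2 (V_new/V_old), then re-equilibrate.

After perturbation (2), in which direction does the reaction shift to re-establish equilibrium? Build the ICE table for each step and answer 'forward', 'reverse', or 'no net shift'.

Q₀ = 1.647 vs Keq = 2.2380e+05 ⇒ Q<K, forward
Step 1:
                   L          E          B          C
  I            2.082     0.4428      2.685     0.2689
  C          -0.4373    -0.4373     0.6559     0.4373
  E            1.645   0.005542      3.341     0.7062
  solve Keq expr → x = 0.2186; check Q = 2.2380e+05
Then remove 0.3686 M of L.
Step 2:
                   L          E          B          C
  I            1.276   0.005542      3.341     0.7062
  C         0.001569   0.001569  -0.002353  -0.001569
  E            1.278   0.007111      3.339     0.7046
  solve Keq expr → x = -7.8431e-04; check Q = 2.2380e+05
Then change container volume by factor 2 (V_new/V_old).
Step 3:
                   L          E          B          C
  I           0.6389   0.003555      1.669     0.3523
  C        -0.001026  -0.001026    0.00154   0.001026
  E           0.6378   0.002529      1.671     0.3533
  solve Keq expr → x = 5.1322e-04; check Q = 2.2380e+05

Direction: forward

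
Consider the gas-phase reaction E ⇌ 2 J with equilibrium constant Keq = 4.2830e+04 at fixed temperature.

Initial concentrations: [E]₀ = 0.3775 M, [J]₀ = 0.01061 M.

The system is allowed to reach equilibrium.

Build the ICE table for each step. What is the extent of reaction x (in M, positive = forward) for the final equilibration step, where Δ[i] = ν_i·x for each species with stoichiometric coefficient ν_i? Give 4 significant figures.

x = 0.3775 M

Q₀ = 2.9820e-04 vs Keq = 4.2830e+04 ⇒ Q<K, forward
Step 1:
                    E           J
  I            0.3775     0.01061
  C           -0.3775       0.755
  E        1.3685e-05      0.7656
  solve Keq expr → x = 0.3775; check Q = 4.2830e+04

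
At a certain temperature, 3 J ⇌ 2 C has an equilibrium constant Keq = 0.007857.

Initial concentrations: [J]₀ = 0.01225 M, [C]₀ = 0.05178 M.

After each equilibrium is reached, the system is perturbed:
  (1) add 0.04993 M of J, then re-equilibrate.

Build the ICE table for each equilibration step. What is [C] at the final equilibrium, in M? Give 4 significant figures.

[C]_eq = 0.004318 M

Q₀ = 1459 vs Keq = 0.007857 ⇒ Q>K, reverse
Step 1:
                   J          C
  init       0.01225    0.05178
  Δ          0.07429   -0.04952
  eq         0.08654   0.002256
  solve Keq expr → x = -0.02476; check Q = 0.007857
Then add 0.04993 M of J.
Step 2:
                   J          C
  init        0.1365   0.002256
  Δ        -0.003092   0.002061
  eq          0.1334   0.004318
  solve Keq expr → x = 0.001031; check Q = 0.007857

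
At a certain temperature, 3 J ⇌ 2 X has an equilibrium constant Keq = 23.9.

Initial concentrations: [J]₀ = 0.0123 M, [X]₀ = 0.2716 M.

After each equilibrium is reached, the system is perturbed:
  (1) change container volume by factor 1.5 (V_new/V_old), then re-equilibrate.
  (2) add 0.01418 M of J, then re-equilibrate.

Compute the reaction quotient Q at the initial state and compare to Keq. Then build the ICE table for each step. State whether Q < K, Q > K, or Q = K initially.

Q₀ = 3.9641e+04 vs Keq = 23.9 ⇒ Q>K, reverse
Step 1:
                  J         X
  I          0.0123    0.2716
  C          0.1066  -0.07109
  E          0.1189    0.2005
  solve Keq expr → x = -0.03554; check Q = 23.9
Then change container volume by factor 1.5 (V_new/V_old).
Step 2:
                  J         X
  I         0.07929    0.1337
  C        0.008799 -0.005866
  E         0.08809    0.1278
  solve Keq expr → x = -0.002933; check Q = 23.9
Then add 0.01418 M of J.
Step 3:
                  J         X
  I          0.1023    0.1278
  C        -0.01088  0.007252
  E         0.09139    0.1351
  solve Keq expr → x = 0.003626; check Q = 23.9

Q₀ = 3.9641e+04; Q > K (proceeds reverse)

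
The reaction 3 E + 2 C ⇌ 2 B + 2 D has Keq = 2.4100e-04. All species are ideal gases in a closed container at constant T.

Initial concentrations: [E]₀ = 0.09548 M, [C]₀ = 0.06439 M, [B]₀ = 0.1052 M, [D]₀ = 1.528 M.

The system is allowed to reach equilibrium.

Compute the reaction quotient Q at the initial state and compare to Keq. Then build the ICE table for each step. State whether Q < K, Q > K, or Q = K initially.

Q₀ = 7160; Q > K (proceeds reverse)

Q₀ = 7160 vs Keq = 2.4100e-04 ⇒ Q>K, reverse
Step 1:
                    E           C           B           D
  init        0.09548     0.06439      0.1052       1.528
  Δ            0.1574       0.105      -0.105      -0.105
  eq           0.2529      0.1694  2.3501e-04       1.423
  solve Keq expr → x = -0.05248; check Q = 2.4100e-04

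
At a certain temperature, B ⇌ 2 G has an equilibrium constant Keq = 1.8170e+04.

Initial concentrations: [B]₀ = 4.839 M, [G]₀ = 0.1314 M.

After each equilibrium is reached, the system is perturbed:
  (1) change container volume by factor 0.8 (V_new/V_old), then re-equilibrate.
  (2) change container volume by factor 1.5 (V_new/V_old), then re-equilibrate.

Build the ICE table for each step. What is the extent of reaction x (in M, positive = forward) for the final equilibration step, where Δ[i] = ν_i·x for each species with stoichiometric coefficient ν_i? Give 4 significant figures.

Q₀ = 0.003568 vs Keq = 1.8170e+04 ⇒ Q<K, forward
Step 1:
                    B           G
  Initial       4.839      0.1314
  Change       -4.834       9.667
  Equil      0.005284       9.799
  solve Keq expr → x = 4.834; check Q = 1.8170e+04
Then change container volume by factor 0.8 (V_new/V_old).
Step 2:
                    B           G
  Initial    0.006605       12.25
  Change     0.001647   -0.003294
  Equil      0.008252       12.25
  solve Keq expr → x = -0.001647; check Q = 1.8170e+04
Then change container volume by factor 1.5 (V_new/V_old).
Step 3:
                    B           G
  Initial    0.005502       8.163
  Change    -0.001831    0.003661
  Equil      0.003671       8.167
  solve Keq expr → x = 0.001831; check Q = 1.8170e+04

x = 0.001831 M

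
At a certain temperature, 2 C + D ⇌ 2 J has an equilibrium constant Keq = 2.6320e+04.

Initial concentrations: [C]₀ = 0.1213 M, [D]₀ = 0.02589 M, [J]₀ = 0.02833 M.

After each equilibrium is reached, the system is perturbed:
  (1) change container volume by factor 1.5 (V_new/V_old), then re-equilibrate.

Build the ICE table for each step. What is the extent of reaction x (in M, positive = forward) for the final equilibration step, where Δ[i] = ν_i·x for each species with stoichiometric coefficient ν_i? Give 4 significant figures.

x = -1.6592e-05 M

Q₀ = 2.107 vs Keq = 2.6320e+04 ⇒ Q<K, forward
Step 1:
                  C         D         J
  init       0.1213   0.02589   0.02833
  Δ        -0.05168  -0.02584   0.05168
  eq        0.06962 5.0179e-05   0.08001
  solve Keq expr → x = 0.02584; check Q = 2.6320e+04
Then change container volume by factor 1.5 (V_new/V_old).
Step 2:
                  C         D         J
  init      0.04641 3.3453e-05   0.05334
  Δ       3.3185e-05 1.6592e-05 -3.3185e-05
  eq        0.04645 5.0045e-05   0.05331
  solve Keq expr → x = -1.6592e-05; check Q = 2.6320e+04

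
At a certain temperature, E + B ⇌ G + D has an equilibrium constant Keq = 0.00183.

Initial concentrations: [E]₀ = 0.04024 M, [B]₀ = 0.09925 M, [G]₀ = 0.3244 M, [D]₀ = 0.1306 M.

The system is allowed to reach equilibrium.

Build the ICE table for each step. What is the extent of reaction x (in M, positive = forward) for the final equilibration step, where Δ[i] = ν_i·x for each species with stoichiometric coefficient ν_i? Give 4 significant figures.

Q₀ = 10.61 vs Keq = 0.00183 ⇒ Q>K, reverse
Step 1:
                  E         B         G         D
  I         0.04024   0.09925    0.3244    0.1306
  C          0.1302    0.1302   -0.1302   -0.1302
  E          0.1705    0.2295    0.1942 3.6870e-04
  solve Keq expr → x = -0.1302; check Q = 0.00183

x = -0.1302 M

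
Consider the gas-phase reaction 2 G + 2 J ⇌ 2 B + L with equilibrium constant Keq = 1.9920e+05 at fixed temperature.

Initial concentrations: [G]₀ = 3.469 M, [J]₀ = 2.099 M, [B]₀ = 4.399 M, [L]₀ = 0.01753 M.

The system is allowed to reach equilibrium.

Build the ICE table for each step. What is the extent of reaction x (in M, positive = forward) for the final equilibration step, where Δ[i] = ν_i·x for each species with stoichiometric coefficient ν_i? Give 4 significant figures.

x = 1.044 M

Q₀ = 0.006398 vs Keq = 1.9920e+05 ⇒ Q<K, forward
Step 1:
                   G          J          B          L
  init         3.469      2.099      4.399    0.01753
  Δ           -2.088     -2.088      2.088      1.044
  eq           1.381    0.01085      6.487      1.062
  solve Keq expr → x = 1.044; check Q = 1.9920e+05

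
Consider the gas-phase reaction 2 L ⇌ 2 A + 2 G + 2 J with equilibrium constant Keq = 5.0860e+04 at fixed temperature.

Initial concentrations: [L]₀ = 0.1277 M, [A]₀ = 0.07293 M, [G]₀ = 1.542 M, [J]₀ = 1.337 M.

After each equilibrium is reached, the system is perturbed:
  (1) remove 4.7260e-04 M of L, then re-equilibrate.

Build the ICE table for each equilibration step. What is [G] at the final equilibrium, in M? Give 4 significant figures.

[G]_eq = 1.667 M

Q₀ = 1.386 vs Keq = 5.0860e+04 ⇒ Q<K, forward
Step 1:
                   L          A          G          J
  init        0.1277    0.07293      1.542      1.337
  Δ          -0.1256     0.1256     0.1256     0.1256
  eq        0.002146     0.1985      1.668      1.463
  solve Keq expr → x = 0.06278; check Q = 5.0860e+04
Then remove 4.7260e-04 M of L.
Step 2:
                   L          A          G          J
  init      0.001674     0.1985      1.668      1.463
  Δ       4.6628e-04 -4.6628e-04 -4.6628e-04 -4.6628e-04
  eq         0.00214      0.198      1.667      1.462
  solve Keq expr → x = -2.3314e-04; check Q = 5.0860e+04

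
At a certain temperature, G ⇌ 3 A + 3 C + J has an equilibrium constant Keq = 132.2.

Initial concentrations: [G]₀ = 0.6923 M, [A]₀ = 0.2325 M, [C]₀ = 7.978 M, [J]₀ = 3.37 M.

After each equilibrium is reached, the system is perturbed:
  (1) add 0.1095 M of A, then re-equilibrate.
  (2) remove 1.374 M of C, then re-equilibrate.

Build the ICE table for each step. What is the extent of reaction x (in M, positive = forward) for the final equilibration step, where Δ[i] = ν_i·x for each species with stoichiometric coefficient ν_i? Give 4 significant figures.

x = 0.02229 M

Q₀ = 31.07 vs Keq = 132.2 ⇒ Q<K, forward
Step 1:
                  G         A         C         J
  I          0.6923    0.2325     7.978      3.37
  C        -0.04297    0.1289    0.1289   0.04297
  E          0.6493    0.3614     8.107     3.413
  solve Keq expr → x = 0.04297; check Q = 132.2
Then add 0.1095 M of A.
Step 2:
                  G         A         C         J
  I          0.6493    0.4709     8.107     3.413
  C         0.03262  -0.09787  -0.09787  -0.03262
  E           0.682     0.373     8.009      3.38
  solve Keq expr → x = -0.03262; check Q = 132.2
Then remove 1.374 M of C.
Step 3:
                  G         A         C         J
  I           0.682     0.373     6.635      3.38
  C        -0.02229   0.06688   0.06688   0.02229
  E          0.6597    0.4399     6.702     3.403
  solve Keq expr → x = 0.02229; check Q = 132.2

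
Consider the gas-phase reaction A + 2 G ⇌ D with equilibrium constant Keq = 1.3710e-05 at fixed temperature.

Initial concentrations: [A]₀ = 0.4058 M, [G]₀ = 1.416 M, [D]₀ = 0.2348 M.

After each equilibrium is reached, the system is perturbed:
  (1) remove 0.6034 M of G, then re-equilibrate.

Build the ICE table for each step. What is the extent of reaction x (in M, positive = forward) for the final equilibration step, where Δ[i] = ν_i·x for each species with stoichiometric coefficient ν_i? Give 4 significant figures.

x = -1.6785e-05 M

Q₀ = 0.2886 vs Keq = 1.3710e-05 ⇒ Q>K, reverse
Step 1:
                  A         G         D
  init       0.4058     1.416    0.2348
  Δ          0.2348    0.4695   -0.2348
  eq         0.6406     1.886 3.1223e-05
  solve Keq expr → x = -0.2348; check Q = 1.3710e-05
Then remove 0.6034 M of G.
Step 2:
                  A         G         D
  init       0.6406     1.282 3.1223e-05
  Δ       1.6785e-05 3.3570e-05 -1.6785e-05
  eq         0.6406     1.282 1.4438e-05
  solve Keq expr → x = -1.6785e-05; check Q = 1.3710e-05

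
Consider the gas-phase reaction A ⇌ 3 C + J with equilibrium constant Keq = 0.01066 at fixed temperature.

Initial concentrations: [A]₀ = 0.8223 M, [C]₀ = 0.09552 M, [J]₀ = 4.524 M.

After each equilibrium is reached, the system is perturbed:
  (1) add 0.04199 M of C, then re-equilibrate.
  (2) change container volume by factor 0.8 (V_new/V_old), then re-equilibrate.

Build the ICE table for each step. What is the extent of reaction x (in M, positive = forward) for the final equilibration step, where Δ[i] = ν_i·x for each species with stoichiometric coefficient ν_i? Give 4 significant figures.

Q₀ = 0.004795 vs Keq = 0.01066 ⇒ Q<K, forward
Step 1:
                    A           C           J
  init         0.8223     0.09552       4.524
  Δ         -0.009526     0.02858    0.009526
  eq           0.8128      0.1241       4.534
  solve Keq expr → x = 0.009526; check Q = 0.01066
Then add 0.04199 M of C.
Step 2:
                    A           C           J
  init         0.8128      0.1661       4.534
  Δ           0.01372    -0.04117    -0.01372
  eq           0.8265      0.1249        4.52
  solve Keq expr → x = -0.01372; check Q = 0.01066
Then change container volume by factor 0.8 (V_new/V_old).
Step 3:
                    A           C           J
  init          1.033      0.1561        5.65
  Δ           0.01025    -0.03074    -0.01025
  eq            1.043      0.1254        5.64
  solve Keq expr → x = -0.01025; check Q = 0.01066

x = -0.01025 M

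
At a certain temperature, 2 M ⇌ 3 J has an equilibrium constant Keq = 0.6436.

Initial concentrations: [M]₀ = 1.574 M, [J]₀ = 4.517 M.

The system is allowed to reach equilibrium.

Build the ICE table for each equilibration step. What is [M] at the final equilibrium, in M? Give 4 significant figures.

Q₀ = 37.2 vs Keq = 0.6436 ⇒ Q>K, reverse
Step 1:
                   M          J
  init         1.574      4.517
  Δ            1.734       -2.6
  eq           3.308      1.917
  solve Keq expr → x = -0.8668; check Q = 0.6436

[M]_eq = 3.308 M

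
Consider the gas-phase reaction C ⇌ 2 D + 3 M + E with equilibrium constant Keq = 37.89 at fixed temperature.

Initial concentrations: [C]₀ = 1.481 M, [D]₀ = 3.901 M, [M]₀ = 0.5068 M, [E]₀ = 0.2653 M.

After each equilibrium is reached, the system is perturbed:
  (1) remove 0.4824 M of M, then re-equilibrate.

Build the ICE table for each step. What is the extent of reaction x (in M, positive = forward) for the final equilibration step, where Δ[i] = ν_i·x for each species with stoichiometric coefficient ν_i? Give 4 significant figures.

Q₀ = 0.3548 vs Keq = 37.89 ⇒ Q<K, forward
Step 1:
                   C          D          M          E
  I            1.481      3.901     0.5068     0.2653
  C          -0.3352     0.6704      1.006     0.3352
  E            1.146      4.571      1.512     0.6005
  solve Keq expr → x = 0.3352; check Q = 37.89
Then remove 0.4824 M of M.
Step 2:
                   C          D          M          E
  I            1.146      4.571       1.03     0.6005
  C          -0.1055      0.211     0.3165     0.1055
  E             1.04      4.782      1.346      0.706
  solve Keq expr → x = 0.1055; check Q = 37.89

x = 0.1055 M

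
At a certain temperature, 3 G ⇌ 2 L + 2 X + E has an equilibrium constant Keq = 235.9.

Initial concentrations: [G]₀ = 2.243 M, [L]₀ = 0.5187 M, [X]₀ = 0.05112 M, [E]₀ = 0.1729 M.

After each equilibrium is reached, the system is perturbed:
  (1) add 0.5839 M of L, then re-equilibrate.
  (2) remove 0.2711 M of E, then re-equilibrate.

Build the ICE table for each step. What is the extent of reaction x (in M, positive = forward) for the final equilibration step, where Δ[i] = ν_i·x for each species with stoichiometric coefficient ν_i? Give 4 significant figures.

x = 0.01138 M

Q₀ = 1.0773e-05 vs Keq = 235.9 ⇒ Q<K, forward
Step 1:
                  G         L         X         E
  init        2.243    0.5187   0.05112    0.1729
  Δ          -1.964     1.309     1.309    0.6547
  eq         0.2789     1.828     1.361    0.8276
  solve Keq expr → x = 0.6547; check Q = 235.9
Then add 0.5839 M of L.
Step 2:
                  G         L         X         E
  init       0.2789     2.412     1.361    0.8276
  Δ         0.04658  -0.03106  -0.03106  -0.01553
  eq         0.3255     2.381     1.329    0.8121
  solve Keq expr → x = -0.01553; check Q = 235.9
Then remove 0.2711 M of E.
Step 3:
                  G         L         X         E
  init       0.3255     2.381     1.329     0.541
  Δ        -0.03414   0.02276   0.02276   0.01138
  eq         0.2914     2.404     1.352    0.5523
  solve Keq expr → x = 0.01138; check Q = 235.9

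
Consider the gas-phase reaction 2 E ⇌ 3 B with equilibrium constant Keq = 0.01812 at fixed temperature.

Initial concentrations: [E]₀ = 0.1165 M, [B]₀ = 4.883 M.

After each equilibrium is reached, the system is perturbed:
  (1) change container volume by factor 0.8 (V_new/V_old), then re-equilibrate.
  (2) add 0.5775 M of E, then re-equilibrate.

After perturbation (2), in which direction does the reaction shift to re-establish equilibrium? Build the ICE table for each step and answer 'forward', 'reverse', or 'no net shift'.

Direction: forward

Q₀ = 8578 vs Keq = 0.01812 ⇒ Q>K, reverse
Step 1:
                    E           B
  I            0.1165       4.883
  C             2.891      -4.336
  E             3.007      0.5472
  solve Keq expr → x = -1.445; check Q = 0.01812
Then change container volume by factor 0.8 (V_new/V_old).
Step 2:
                    E           B
  I             3.759       0.684
  C           0.03041    -0.04561
  E             3.789      0.6384
  solve Keq expr → x = -0.0152; check Q = 0.01812
Then add 0.5775 M of E.
Step 3:
                    E           B
  I             4.367      0.6384
  C          -0.03939     0.05909
  E             4.327      0.6975
  solve Keq expr → x = 0.0197; check Q = 0.01812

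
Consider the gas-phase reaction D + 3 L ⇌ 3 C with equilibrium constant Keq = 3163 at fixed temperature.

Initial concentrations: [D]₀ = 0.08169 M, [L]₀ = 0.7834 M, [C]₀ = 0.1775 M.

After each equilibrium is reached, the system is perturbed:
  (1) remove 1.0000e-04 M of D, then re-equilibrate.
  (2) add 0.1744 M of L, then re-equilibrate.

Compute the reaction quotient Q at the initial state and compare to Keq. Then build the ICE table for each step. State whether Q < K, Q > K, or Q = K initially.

Q₀ = 0.1424; Q < K (proceeds forward)

Q₀ = 0.1424 vs Keq = 3163 ⇒ Q<K, forward
Step 1:
                   D          L          C
  init       0.08169     0.7834     0.1775
  Δ         -0.08154    -0.2446     0.2446
  eq      1.5203e-04     0.5388     0.4221
  solve Keq expr → x = 0.08154; check Q = 3163
Then remove 1.0000e-04 M of D.
Step 2:
                   D          L          C
  init    5.2034e-05     0.5388     0.4221
  Δ       9.9426e-05 2.9828e-04 -2.9828e-04
  eq      1.5146e-04     0.5391     0.4218
  solve Keq expr → x = -9.9426e-05; check Q = 3163
Then add 0.1744 M of L.
Step 3:
                   D          L          C
  init    1.5146e-04     0.7135     0.4218
  Δ       -8.5939e-05 -2.5782e-04 2.5782e-04
  eq      6.5521e-05     0.7132     0.4221
  solve Keq expr → x = 8.5939e-05; check Q = 3163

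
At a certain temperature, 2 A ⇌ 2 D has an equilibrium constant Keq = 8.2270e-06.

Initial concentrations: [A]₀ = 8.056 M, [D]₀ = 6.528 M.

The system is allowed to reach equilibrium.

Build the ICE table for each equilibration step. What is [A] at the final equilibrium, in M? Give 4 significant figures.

[A]_eq = 14.54 M

Q₀ = 0.6566 vs Keq = 8.2270e-06 ⇒ Q>K, reverse
Step 1:
                    A           D
  I             8.056       6.528
  C             6.486      -6.486
  E             14.54     0.04171
  solve Keq expr → x = -3.243; check Q = 8.2270e-06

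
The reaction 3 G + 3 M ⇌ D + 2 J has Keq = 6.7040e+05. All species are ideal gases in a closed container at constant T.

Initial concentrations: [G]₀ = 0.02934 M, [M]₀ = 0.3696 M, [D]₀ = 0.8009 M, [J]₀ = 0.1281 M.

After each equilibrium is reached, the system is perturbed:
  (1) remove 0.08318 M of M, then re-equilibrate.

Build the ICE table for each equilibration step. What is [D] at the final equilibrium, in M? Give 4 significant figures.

Q₀ = 1.0306e+04 vs Keq = 6.7040e+05 ⇒ Q<K, forward
Step 1:
                   G          M          D          J
  init       0.02934     0.3696     0.8009     0.1281
  Δ         -0.02103   -0.02103   0.007009    0.01402
  eq        0.008314     0.3486     0.8079     0.1421
  solve Keq expr → x = 0.007009; check Q = 6.7040e+05
Then remove 0.08318 M of M.
Step 2:
                   G          M          D          J
  init      0.008314     0.2654     0.8079     0.1421
  Δ         0.002421   0.002421 -8.0713e-04  -0.001614
  eq         0.01074     0.2678     0.8071     0.1405
  solve Keq expr → x = -8.0713e-04; check Q = 6.7040e+05

[D]_eq = 0.8071 M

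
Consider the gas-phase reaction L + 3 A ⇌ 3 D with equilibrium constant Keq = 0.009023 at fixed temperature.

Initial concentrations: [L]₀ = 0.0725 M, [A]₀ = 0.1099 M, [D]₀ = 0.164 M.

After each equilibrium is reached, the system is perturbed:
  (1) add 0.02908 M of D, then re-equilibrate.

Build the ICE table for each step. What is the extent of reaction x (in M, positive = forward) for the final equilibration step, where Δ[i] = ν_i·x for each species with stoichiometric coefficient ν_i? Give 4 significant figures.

Q₀ = 45.84 vs Keq = 0.009023 ⇒ Q>K, reverse
Step 1:
                    L           A           D
  Initial      0.0725      0.1099       0.164
  Change      0.04619      0.1386     -0.1386
  Equil        0.1187      0.2485     0.02542
  solve Keq expr → x = -0.04619; check Q = 0.009023
Then add 0.02908 M of D.
Step 2:
                    L           A           D
  Initial      0.1187      0.2485      0.0545
  Change     0.008594     0.02578    -0.02578
  Equil        0.1273      0.2743     0.02872
  solve Keq expr → x = -0.008594; check Q = 0.009023

x = -0.008594 M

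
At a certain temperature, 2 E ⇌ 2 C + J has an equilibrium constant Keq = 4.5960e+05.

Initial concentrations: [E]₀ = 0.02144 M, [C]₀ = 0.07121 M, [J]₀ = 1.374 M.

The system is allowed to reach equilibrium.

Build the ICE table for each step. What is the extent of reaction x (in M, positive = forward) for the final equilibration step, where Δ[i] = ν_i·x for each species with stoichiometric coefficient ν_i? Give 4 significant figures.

x = 0.01064 M

Q₀ = 15.16 vs Keq = 4.5960e+05 ⇒ Q<K, forward
Step 1:
                  E         C         J
  I         0.02144   0.07121     1.374
  C        -0.02128   0.02128   0.01064
  E       1.6054e-04   0.09249     1.385
  solve Keq expr → x = 0.01064; check Q = 4.5960e+05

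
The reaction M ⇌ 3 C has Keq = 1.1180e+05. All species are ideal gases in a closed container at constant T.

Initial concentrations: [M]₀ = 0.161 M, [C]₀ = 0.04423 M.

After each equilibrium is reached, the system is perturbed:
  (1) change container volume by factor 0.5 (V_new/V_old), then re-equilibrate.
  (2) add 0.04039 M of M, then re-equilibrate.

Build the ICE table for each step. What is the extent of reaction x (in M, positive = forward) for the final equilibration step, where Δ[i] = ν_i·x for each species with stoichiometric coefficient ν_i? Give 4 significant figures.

Q₀ = 5.3743e-04 vs Keq = 1.1180e+05 ⇒ Q<K, forward
Step 1:
                    M           C
  I             0.161     0.04423
  C            -0.161       0.483
  E        1.3108e-06      0.5272
  solve Keq expr → x = 0.161; check Q = 1.1180e+05
Then change container volume by factor 0.5 (V_new/V_old).
Step 2:
                    M           C
  I        2.6217e-06       1.054
  C        7.8643e-06 -2.3593e-05
  E        1.0486e-05       1.054
  solve Keq expr → x = -7.8643e-06; check Q = 1.1180e+05
Then add 0.04039 M of M.
Step 3:
                    M           C
  I            0.0404       1.054
  C          -0.04039      0.1212
  E        1.4532e-05       1.176
  solve Keq expr → x = 0.04039; check Q = 1.1180e+05

x = 0.04039 M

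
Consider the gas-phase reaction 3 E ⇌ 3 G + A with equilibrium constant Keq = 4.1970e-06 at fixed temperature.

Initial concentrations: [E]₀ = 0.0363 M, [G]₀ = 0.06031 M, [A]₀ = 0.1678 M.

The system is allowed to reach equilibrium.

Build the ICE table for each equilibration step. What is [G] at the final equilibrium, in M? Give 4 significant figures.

Q₀ = 0.7696 vs Keq = 4.1970e-06 ⇒ Q>K, reverse
Step 1:
                   E          G          A
  init        0.0363    0.06031     0.1678
  Δ          0.05746   -0.05746   -0.01915
  eq         0.09376   0.002855     0.1486
  solve Keq expr → x = -0.01915; check Q = 4.1970e-06

[G]_eq = 0.002855 M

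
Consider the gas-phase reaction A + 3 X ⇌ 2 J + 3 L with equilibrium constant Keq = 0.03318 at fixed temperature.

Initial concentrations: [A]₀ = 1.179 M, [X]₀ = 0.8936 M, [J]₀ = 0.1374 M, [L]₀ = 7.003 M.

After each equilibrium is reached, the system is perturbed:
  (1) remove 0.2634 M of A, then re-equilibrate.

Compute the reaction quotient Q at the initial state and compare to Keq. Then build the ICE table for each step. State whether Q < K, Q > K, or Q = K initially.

Q₀ = 7.707; Q > K (proceeds reverse)

Q₀ = 7.707 vs Keq = 0.03318 ⇒ Q>K, reverse
Step 1:
                   A          X          J          L
  I            1.179     0.8936     0.1374      7.003
  C           0.0623     0.1869    -0.1246    -0.1869
  E            1.241       1.08    0.01281      6.816
  solve Keq expr → x = -0.0623; check Q = 0.03318
Then remove 0.2634 M of A.
Step 2:
                   A          X          J          L
  I           0.9779       1.08    0.01281      6.816
  C       6.9874e-04   0.002096  -0.001397  -0.002096
  E           0.9786      1.083    0.01141      6.814
  solve Keq expr → x = -6.9874e-04; check Q = 0.03318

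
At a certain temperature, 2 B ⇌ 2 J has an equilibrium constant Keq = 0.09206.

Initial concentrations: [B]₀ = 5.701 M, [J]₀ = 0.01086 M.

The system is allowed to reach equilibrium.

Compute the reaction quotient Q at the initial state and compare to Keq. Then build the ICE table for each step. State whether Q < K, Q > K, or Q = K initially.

Q₀ = 3.6288e-06; Q < K (proceeds forward)

Q₀ = 3.6288e-06 vs Keq = 0.09206 ⇒ Q<K, forward
Step 1:
                  B         J
  init        5.701   0.01086
  Δ          -1.319     1.319
  eq          4.382      1.33
  solve Keq expr → x = 0.6594; check Q = 0.09206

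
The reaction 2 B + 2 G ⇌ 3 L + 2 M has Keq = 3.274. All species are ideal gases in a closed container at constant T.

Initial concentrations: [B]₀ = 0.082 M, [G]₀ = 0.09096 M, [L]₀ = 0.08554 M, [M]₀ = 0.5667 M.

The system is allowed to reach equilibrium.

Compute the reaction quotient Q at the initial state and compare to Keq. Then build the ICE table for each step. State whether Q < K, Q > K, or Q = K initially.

Q₀ = 3.613 vs Keq = 3.274 ⇒ Q>K, reverse
Step 1:
                    B           G           L           M
  init          0.082     0.09096     0.08554      0.5667
  Δ        9.5968e-04  9.5968e-04    -0.00144 -9.5968e-04
  eq          0.08296     0.09192      0.0841      0.5657
  solve Keq expr → x = -4.7984e-04; check Q = 3.274

Q₀ = 3.613; Q > K (proceeds reverse)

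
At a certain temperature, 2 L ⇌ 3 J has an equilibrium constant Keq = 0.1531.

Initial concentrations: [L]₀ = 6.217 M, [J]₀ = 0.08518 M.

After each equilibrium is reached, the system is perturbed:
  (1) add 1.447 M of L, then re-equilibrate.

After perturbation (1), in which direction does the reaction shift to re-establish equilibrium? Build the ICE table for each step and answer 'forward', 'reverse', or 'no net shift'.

Q₀ = 1.5990e-05 vs Keq = 0.1531 ⇒ Q<K, forward
Step 1:
                    L           J
  Initial       6.217     0.08518
  Change       -1.014       1.521
  Equil         5.203       1.606
  solve Keq expr → x = 0.507; check Q = 0.1531
Then add 1.447 M of L.
Step 2:
                    L           J
  Initial        6.65       1.606
  Change      -0.1689      0.2533
  Equil         6.481        1.86
  solve Keq expr → x = 0.08444; check Q = 0.1531

Direction: forward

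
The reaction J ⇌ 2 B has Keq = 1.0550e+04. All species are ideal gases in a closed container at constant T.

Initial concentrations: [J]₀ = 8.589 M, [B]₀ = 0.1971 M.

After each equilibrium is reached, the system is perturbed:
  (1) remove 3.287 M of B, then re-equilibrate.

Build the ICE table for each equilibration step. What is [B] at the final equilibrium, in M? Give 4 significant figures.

Q₀ = 0.004523 vs Keq = 1.0550e+04 ⇒ Q<K, forward
Step 1:
                   J          B
  Initial      8.589     0.1971
  Change      -8.561      17.12
  Equil      0.02843      17.32
  solve Keq expr → x = 8.561; check Q = 1.0550e+04
Then remove 3.287 M of B.
Step 2:
                   J          B
  Initial    0.02843      14.03
  Change   -0.009716    0.01943
  Equil      0.01871      14.05
  solve Keq expr → x = 0.009716; check Q = 1.0550e+04

[B]_eq = 14.05 M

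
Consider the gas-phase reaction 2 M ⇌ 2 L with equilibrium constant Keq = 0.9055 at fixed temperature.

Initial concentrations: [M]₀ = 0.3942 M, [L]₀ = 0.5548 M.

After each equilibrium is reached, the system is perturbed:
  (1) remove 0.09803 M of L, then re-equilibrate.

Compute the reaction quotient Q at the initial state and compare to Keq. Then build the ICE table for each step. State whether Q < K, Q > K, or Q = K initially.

Q₀ = 1.981 vs Keq = 0.9055 ⇒ Q>K, reverse
Step 1:
                  M         L
  Initial    0.3942    0.5548
  Change    0.09207  -0.09207
  Equil      0.4863    0.4627
  solve Keq expr → x = -0.04604; check Q = 0.9055
Then remove 0.09803 M of L.
Step 2:
                  M         L
  Initial    0.4863    0.3647
  Change   -0.05023   0.05023
  Equil       0.436    0.4149
  solve Keq expr → x = 0.02512; check Q = 0.9055

Q₀ = 1.981; Q > K (proceeds reverse)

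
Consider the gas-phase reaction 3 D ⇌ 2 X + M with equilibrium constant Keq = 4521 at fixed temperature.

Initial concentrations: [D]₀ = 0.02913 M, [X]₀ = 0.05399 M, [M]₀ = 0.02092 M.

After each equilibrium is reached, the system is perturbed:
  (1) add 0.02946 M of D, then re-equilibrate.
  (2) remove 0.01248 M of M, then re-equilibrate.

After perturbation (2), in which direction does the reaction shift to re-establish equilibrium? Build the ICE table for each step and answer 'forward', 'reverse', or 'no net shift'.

Q₀ = 2.467 vs Keq = 4521 ⇒ Q<K, forward
Step 1:
                   D          X          M
  Initial    0.02913    0.05399    0.02092
  Change    -0.02592    0.01728   0.008639
  Equil     0.003214    0.07127    0.02956
  solve Keq expr → x = 0.008639; check Q = 4521
Then add 0.02946 M of D.
Step 2:
                   D          X          M
  Initial    0.03267    0.07127    0.02956
  Change    -0.02854    0.01903   0.009515
  Equil      0.00413     0.0903    0.03907
  solve Keq expr → x = 0.009515; check Q = 4521
Then remove 0.01248 M of M.
Step 3:
                   D          X          M
  Initial    0.00413     0.0903    0.02659
  Change  -4.8129e-04 3.2086e-04 1.6043e-04
  Equil     0.003649    0.09062    0.02675
  solve Keq expr → x = 1.6043e-04; check Q = 4521

Direction: forward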